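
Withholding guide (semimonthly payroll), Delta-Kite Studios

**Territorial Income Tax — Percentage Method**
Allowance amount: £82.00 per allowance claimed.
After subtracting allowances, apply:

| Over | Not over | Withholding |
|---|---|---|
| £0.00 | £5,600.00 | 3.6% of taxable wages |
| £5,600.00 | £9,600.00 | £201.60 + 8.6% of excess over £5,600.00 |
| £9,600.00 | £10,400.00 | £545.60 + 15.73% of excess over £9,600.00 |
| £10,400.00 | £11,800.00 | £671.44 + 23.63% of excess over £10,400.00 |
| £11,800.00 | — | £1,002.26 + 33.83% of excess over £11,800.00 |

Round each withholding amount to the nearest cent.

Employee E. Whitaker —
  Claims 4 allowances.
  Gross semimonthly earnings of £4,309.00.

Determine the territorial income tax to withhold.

£143.32

Territorial Income Tax: taxable = £4,309.00 − 4×£82.00 = £3,981.00
  3.6% × £3,981.00 = £143.32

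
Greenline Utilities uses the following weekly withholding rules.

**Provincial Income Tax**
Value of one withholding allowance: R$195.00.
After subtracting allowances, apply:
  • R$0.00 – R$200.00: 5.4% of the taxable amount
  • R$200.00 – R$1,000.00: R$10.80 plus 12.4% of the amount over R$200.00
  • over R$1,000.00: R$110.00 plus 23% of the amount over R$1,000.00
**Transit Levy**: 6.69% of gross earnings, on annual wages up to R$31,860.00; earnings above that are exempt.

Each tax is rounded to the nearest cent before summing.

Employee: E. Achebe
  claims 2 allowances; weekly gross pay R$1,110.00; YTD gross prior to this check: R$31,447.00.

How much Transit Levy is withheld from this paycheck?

R$27.63

Transit Levy: cap R$31,860.00 − YTD R$31,447.00 = R$413.00 subject; 6.69% × R$413.00 = R$27.63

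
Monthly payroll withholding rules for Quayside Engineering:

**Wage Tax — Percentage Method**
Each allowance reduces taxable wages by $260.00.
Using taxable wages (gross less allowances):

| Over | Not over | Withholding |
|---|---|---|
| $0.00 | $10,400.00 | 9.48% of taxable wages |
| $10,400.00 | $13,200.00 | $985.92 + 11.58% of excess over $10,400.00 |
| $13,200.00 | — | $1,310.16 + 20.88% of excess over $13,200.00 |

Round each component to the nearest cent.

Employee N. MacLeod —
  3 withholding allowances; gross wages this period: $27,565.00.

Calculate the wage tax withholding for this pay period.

Wage Tax: taxable = $27,565.00 − 3×$260.00 = $26,785.00
  $1,310.16 + 20.88% × ($26,785.00 − $13,200.00) = $1,310.16 + 20.88% × $13,585.00 = $4,146.71

$4,146.71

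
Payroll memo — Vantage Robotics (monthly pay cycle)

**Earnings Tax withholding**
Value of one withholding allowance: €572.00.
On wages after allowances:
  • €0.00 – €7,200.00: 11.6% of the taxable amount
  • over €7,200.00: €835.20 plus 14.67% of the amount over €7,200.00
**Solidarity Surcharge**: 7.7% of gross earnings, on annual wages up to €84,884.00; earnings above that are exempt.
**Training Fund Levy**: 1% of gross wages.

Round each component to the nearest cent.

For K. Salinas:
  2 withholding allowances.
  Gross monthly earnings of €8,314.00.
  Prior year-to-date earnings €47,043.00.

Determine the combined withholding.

€1,555.04

Earnings Tax: taxable = €8,314.00 − 2×€572.00 = €7,170.00
  11.6% × €7,170.00 = €831.72
Solidarity Surcharge: 7.7% × €8,314.00 = €640.18
Training Fund Levy: 1% × €8,314.00 = €83.14
Total: €831.72 + €640.18 + €83.14 = €1,555.04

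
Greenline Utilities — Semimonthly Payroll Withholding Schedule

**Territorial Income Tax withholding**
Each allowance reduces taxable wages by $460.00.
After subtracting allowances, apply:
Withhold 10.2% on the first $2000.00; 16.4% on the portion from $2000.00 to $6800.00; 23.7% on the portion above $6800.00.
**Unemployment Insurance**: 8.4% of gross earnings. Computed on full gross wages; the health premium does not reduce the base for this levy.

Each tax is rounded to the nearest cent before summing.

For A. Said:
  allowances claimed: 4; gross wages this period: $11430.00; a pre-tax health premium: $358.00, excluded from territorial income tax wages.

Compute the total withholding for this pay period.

Territorial Income Tax: taxable = $11430.00 − $358.00 − 4×$460.00 = $9232.00
  $991.20 + 23.7% × ($9232.00 − $6800.00) = $991.20 + 23.7% × $2432.00 = $1567.58
Unemployment Insurance: 8.4% × $11430.00 = $960.12
Total: $1567.58 + $960.12 = $2527.70

$2527.70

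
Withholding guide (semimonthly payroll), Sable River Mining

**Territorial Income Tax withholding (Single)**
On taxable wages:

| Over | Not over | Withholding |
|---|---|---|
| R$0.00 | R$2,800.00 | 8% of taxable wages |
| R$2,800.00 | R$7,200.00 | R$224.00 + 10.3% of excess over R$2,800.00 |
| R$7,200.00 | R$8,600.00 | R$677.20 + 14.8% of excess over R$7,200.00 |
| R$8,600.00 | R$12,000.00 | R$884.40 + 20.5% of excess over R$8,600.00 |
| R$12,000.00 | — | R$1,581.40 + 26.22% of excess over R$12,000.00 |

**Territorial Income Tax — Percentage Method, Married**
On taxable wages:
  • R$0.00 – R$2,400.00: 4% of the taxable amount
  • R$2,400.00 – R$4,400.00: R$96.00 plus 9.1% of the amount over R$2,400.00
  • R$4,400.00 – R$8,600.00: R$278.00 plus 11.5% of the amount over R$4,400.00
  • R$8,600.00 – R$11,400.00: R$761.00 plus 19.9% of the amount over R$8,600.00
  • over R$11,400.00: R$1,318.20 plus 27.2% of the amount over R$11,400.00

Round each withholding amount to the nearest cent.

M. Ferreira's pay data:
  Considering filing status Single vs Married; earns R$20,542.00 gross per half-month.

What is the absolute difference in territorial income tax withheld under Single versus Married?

Territorial Income Tax (Single): taxable = R$20,542.00
  R$1,581.40 + 26.22% × (R$20,542.00 − R$12,000.00) = R$1,581.40 + 26.22% × R$8,542.00 = R$3,821.11
Territorial Income Tax (Married): taxable = R$20,542.00
  R$1,318.20 + 27.2% × (R$20,542.00 − R$11,400.00) = R$1,318.20 + 27.2% × R$9,142.00 = R$3,804.82
Difference: |R$3,821.11 − R$3,804.82| = R$16.29 (higher under Single)

R$16.29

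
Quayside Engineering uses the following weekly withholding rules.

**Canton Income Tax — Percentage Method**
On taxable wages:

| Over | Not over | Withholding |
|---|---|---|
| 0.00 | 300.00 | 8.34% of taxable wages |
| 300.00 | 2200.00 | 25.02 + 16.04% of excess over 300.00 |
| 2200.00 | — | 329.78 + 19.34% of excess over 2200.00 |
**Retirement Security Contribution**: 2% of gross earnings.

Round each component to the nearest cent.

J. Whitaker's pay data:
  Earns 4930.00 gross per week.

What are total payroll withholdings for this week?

956.36

Canton Income Tax: taxable = 4930.00
  329.78 + 19.34% × (4930.00 − 2200.00) = 329.78 + 19.34% × 2730.00 = 857.76
Retirement Security Contribution: 2% × 4930.00 = 98.60
Total: 857.76 + 98.60 = 956.36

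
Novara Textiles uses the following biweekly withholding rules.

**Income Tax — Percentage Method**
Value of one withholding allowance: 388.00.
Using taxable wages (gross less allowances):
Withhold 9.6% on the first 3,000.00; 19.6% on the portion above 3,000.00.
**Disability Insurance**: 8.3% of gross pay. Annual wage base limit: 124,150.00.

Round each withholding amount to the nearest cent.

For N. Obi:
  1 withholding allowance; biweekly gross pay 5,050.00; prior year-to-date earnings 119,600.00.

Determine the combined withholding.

991.40

Income Tax: taxable = 5,050.00 − 1×388.00 = 4,662.00
  288.00 + 19.6% × (4,662.00 − 3,000.00) = 288.00 + 19.6% × 1,662.00 = 613.75
Disability Insurance: cap 124,150.00 − YTD 119,600.00 = 4,550.00 subject; 8.3% × 4,550.00 = 377.65
Total: 613.75 + 377.65 = 991.40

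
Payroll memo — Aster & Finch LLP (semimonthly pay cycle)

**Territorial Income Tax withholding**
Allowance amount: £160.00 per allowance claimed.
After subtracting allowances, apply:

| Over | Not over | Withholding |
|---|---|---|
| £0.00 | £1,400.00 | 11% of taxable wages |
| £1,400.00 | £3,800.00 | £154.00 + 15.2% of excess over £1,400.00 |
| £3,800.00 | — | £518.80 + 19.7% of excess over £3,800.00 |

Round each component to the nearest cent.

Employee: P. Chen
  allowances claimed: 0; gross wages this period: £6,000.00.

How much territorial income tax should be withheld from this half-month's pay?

£952.20

Territorial Income Tax: taxable = £6,000.00
  £518.80 + 19.7% × (£6,000.00 − £3,800.00) = £518.80 + 19.7% × £2,200.00 = £952.20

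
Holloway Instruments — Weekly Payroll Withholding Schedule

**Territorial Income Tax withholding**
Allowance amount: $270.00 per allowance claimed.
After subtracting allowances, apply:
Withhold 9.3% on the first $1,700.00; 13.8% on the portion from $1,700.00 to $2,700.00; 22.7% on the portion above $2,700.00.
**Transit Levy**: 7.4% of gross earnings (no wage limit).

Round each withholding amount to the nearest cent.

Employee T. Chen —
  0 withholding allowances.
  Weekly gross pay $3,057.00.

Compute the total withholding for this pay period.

Territorial Income Tax: taxable = $3,057.00
  $296.10 + 22.7% × ($3,057.00 − $2,700.00) = $296.10 + 22.7% × $357.00 = $377.14
Transit Levy: 7.4% × $3,057.00 = $226.22
Total: $377.14 + $226.22 = $603.36

$603.36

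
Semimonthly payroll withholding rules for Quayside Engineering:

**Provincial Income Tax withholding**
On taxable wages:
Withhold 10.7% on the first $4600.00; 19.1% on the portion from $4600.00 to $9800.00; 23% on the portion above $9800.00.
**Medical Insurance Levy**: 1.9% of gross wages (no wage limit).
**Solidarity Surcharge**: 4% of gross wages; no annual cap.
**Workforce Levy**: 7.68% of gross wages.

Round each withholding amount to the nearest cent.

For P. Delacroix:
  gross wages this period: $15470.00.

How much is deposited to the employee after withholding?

$10579.67

Provincial Income Tax: taxable = $15470.00
  $1485.40 + 23% × ($15470.00 − $9800.00) = $1485.40 + 23% × $5670.00 = $2789.50
Medical Insurance Levy: 1.9% × $15470.00 = $293.93
Solidarity Surcharge: 4% × $15470.00 = $618.80
Workforce Levy: 7.68% × $15470.00 = $1188.10
Total withheld: $2789.50 + $293.93 + $618.80 + $1188.10 = $4890.33
Net pay: $15470.00 − $4890.33 = $10579.67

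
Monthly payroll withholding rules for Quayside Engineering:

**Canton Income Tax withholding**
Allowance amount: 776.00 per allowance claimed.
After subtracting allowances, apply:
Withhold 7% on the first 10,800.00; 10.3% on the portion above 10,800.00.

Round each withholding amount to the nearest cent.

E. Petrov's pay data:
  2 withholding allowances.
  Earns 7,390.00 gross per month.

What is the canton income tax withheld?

Canton Income Tax: taxable = 7,390.00 − 2×776.00 = 5,838.00
  7% × 5,838.00 = 408.66

408.66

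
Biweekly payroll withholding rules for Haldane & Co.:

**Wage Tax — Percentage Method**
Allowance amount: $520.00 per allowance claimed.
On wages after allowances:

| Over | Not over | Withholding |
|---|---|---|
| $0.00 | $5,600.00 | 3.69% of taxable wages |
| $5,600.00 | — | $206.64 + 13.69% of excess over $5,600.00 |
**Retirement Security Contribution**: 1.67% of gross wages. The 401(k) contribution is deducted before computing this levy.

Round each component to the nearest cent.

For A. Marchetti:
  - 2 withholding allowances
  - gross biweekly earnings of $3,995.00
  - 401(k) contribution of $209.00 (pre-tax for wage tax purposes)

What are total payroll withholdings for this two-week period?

$164.56

Wage Tax: taxable = $3,995.00 − $209.00 − 2×$520.00 = $2,746.00
  3.69% × $2,746.00 = $101.33
Retirement Security Contribution: 1.67% × $3,786.00 = $63.23
Total: $101.33 + $63.23 = $164.56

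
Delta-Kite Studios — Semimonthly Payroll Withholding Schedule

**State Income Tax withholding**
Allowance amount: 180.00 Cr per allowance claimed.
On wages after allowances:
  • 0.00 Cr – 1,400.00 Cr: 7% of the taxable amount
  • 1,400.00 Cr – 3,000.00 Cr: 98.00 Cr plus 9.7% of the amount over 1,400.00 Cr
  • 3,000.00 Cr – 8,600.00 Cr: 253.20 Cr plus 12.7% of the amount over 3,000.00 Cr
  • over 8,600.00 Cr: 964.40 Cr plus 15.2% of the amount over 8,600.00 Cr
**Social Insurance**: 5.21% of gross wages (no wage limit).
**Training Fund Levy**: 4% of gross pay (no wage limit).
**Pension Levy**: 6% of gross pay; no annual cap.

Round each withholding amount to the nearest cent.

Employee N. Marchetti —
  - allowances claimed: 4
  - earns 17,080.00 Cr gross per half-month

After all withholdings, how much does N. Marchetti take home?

12,338.21 Cr

State Income Tax: taxable = 17,080.00 Cr − 4×180.00 Cr = 16,360.00 Cr
  964.40 Cr + 15.2% × (16,360.00 Cr − 8,600.00 Cr) = 964.40 Cr + 15.2% × 7,760.00 Cr = 2,143.92 Cr
Social Insurance: 5.21% × 17,080.00 Cr = 889.87 Cr
Training Fund Levy: 4% × 17,080.00 Cr = 683.20 Cr
Pension Levy: 6% × 17,080.00 Cr = 1,024.80 Cr
Total withheld: 2,143.92 Cr + 889.87 Cr + 683.20 Cr + 1,024.80 Cr = 4,741.79 Cr
Net pay: 17,080.00 Cr − 4,741.79 Cr = 12,338.21 Cr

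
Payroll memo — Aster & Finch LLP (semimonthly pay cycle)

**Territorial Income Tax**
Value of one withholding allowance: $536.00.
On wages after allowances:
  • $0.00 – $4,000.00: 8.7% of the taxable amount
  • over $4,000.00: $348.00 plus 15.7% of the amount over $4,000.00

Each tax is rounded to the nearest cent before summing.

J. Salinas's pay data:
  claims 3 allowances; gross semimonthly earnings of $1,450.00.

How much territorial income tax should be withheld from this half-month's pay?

$0.00

Territorial Income Tax: taxable = $1,450.00 − 3×$536.00 = $-158.00
  Taxable ≤ 0 → $0.00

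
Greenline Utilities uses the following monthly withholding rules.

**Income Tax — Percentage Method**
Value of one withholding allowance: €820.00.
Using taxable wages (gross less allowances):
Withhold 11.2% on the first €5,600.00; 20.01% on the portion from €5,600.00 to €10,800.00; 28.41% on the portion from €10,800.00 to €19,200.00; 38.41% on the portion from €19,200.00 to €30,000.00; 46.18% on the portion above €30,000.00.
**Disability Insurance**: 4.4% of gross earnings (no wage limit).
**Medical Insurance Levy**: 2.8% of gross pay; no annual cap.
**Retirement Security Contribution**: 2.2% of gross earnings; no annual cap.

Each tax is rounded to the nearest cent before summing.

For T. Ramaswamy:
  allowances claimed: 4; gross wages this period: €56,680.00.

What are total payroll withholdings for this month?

€24,336.48

Income Tax: taxable = €56,680.00 − 4×€820.00 = €53,400.00
  €8,202.44 + 46.18% × (€53,400.00 − €30,000.00) = €8,202.44 + 46.18% × €23,400.00 = €19,008.56
Disability Insurance: 4.4% × €56,680.00 = €2,493.92
Medical Insurance Levy: 2.8% × €56,680.00 = €1,587.04
Retirement Security Contribution: 2.2% × €56,680.00 = €1,246.96
Total: €19,008.56 + €2,493.92 + €1,587.04 + €1,246.96 = €24,336.48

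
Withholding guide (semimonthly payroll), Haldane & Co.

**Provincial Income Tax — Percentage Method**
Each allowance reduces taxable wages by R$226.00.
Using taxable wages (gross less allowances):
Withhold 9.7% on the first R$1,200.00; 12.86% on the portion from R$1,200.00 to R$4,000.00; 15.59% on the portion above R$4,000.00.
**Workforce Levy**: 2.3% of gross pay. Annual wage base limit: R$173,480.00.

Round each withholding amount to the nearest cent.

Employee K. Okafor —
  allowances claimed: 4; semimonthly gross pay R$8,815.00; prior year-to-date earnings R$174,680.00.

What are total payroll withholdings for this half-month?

Provincial Income Tax: taxable = R$8,815.00 − 4×R$226.00 = R$7,911.00
  R$476.48 + 15.59% × (R$7,911.00 − R$4,000.00) = R$476.48 + 15.59% × R$3,911.00 = R$1,086.20
Workforce Levy: YTD R$174,680.00 ≥ cap R$173,480.00 → R$0.00
Total: R$1,086.20 + R$0.00 = R$1,086.20

R$1,086.20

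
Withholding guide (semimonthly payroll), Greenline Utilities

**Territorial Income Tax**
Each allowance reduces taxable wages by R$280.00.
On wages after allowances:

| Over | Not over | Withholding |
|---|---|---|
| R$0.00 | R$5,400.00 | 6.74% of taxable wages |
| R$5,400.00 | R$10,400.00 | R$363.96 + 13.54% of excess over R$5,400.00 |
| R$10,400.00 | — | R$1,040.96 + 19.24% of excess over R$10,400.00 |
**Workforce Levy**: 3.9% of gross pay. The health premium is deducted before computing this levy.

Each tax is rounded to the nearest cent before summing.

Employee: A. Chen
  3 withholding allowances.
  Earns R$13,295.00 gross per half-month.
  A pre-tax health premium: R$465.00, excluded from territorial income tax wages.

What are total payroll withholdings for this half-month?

R$1,847.25

Territorial Income Tax: taxable = R$13,295.00 − R$465.00 − 3×R$280.00 = R$11,990.00
  R$1,040.96 + 19.24% × (R$11,990.00 − R$10,400.00) = R$1,040.96 + 19.24% × R$1,590.00 = R$1,346.88
Workforce Levy: 3.9% × R$12,830.00 = R$500.37
Total: R$1,346.88 + R$500.37 = R$1,847.25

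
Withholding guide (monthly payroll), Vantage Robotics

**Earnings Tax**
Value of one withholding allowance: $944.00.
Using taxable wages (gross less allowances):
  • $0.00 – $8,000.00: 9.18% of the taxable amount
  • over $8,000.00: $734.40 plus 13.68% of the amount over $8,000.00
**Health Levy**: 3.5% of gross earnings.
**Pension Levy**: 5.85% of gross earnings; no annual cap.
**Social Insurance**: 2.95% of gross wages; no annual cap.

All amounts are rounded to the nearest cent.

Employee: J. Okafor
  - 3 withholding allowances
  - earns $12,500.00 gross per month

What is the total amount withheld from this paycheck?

$2,500.08

Earnings Tax: taxable = $12,500.00 − 3×$944.00 = $9,668.00
  $734.40 + 13.68% × ($9,668.00 − $8,000.00) = $734.40 + 13.68% × $1,668.00 = $962.58
Health Levy: 3.5% × $12,500.00 = $437.50
Pension Levy: 5.85% × $12,500.00 = $731.25
Social Insurance: 2.95% × $12,500.00 = $368.75
Total: $962.58 + $437.50 + $731.25 + $368.75 = $2,500.08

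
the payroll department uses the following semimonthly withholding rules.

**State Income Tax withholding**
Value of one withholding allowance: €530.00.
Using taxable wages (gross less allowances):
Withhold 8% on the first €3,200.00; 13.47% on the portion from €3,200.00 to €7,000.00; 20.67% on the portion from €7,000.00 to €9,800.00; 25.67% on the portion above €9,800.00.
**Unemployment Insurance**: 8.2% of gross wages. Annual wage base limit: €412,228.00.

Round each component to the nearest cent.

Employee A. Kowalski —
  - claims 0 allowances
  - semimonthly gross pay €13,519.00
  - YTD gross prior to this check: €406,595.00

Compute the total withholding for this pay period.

State Income Tax: taxable = €13,519.00
  €1,346.62 + 25.67% × (€13,519.00 − €9,800.00) = €1,346.62 + 25.67% × €3,719.00 = €2,301.29
Unemployment Insurance: cap €412,228.00 − YTD €406,595.00 = €5,633.00 subject; 8.2% × €5,633.00 = €461.91
Total: €2,301.29 + €461.91 = €2,763.20

€2,763.20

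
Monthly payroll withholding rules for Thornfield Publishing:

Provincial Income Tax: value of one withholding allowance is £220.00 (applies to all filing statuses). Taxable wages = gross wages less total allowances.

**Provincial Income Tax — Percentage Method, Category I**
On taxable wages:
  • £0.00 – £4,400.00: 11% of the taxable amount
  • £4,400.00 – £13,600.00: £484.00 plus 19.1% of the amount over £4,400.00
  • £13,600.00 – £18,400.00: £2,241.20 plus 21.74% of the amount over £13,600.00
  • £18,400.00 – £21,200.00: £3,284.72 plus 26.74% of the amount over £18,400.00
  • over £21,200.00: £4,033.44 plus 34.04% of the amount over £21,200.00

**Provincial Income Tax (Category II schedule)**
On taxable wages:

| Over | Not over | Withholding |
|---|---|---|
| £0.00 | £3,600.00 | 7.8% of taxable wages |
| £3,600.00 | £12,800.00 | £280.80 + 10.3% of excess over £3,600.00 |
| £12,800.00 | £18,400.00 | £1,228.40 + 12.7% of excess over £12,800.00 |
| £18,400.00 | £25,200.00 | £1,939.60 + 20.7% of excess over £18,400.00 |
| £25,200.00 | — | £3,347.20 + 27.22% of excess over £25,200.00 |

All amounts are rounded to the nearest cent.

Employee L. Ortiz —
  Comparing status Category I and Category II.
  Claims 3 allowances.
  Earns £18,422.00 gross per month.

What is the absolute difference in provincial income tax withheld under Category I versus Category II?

£1,287.45

Provincial Income Tax (Category I): taxable = £18,422.00 − 3×£220.00 = £17,762.00
  £2,241.20 + 21.74% × (£17,762.00 − £13,600.00) = £2,241.20 + 21.74% × £4,162.00 = £3,146.02
Provincial Income Tax (Category II): taxable = £18,422.00 − 3×£220.00 = £17,762.00
  £1,228.40 + 12.7% × (£17,762.00 − £12,800.00) = £1,228.40 + 12.7% × £4,962.00 = £1,858.57
Difference: |£3,146.02 − £1,858.57| = £1,287.45 (higher under Category I)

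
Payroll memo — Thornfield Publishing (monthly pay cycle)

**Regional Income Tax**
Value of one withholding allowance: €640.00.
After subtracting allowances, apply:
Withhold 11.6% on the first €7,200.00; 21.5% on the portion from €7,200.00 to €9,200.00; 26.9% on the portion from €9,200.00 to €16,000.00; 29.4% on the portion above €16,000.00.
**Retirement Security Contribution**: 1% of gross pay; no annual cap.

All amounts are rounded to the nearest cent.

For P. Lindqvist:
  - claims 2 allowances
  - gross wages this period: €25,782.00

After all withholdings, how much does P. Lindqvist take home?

€19,930.19

Regional Income Tax: taxable = €25,782.00 − 2×€640.00 = €24,502.00
  €3,094.40 + 29.4% × (€24,502.00 − €16,000.00) = €3,094.40 + 29.4% × €8,502.00 = €5,593.99
Retirement Security Contribution: 1% × €25,782.00 = €257.82
Total withheld: €5,593.99 + €257.82 = €5,851.81
Net pay: €25,782.00 − €5,851.81 = €19,930.19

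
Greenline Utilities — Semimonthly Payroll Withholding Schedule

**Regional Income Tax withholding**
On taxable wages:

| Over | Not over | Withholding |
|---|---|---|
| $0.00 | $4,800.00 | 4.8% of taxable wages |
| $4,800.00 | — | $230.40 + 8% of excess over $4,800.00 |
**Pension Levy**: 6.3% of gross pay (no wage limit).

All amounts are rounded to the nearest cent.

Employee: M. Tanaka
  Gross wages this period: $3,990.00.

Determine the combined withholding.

Regional Income Tax: taxable = $3,990.00
  4.8% × $3,990.00 = $191.52
Pension Levy: 6.3% × $3,990.00 = $251.37
Total: $191.52 + $251.37 = $442.89

$442.89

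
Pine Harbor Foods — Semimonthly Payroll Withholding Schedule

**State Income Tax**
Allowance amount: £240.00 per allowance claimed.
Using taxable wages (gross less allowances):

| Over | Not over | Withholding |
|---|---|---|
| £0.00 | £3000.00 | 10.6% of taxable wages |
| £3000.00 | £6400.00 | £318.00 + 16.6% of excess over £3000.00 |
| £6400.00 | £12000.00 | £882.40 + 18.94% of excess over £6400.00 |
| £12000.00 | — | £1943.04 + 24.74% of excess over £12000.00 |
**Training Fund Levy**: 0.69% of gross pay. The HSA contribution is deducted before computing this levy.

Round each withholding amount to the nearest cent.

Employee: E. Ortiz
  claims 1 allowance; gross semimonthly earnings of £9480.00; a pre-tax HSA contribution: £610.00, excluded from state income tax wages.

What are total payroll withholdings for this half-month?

State Income Tax: taxable = £9480.00 − £610.00 − 1×£240.00 = £8630.00
  £882.40 + 18.94% × (£8630.00 − £6400.00) = £882.40 + 18.94% × £2230.00 = £1304.76
Training Fund Levy: 0.69% × £8870.00 = £61.20
Total: £1304.76 + £61.20 = £1365.96

£1365.96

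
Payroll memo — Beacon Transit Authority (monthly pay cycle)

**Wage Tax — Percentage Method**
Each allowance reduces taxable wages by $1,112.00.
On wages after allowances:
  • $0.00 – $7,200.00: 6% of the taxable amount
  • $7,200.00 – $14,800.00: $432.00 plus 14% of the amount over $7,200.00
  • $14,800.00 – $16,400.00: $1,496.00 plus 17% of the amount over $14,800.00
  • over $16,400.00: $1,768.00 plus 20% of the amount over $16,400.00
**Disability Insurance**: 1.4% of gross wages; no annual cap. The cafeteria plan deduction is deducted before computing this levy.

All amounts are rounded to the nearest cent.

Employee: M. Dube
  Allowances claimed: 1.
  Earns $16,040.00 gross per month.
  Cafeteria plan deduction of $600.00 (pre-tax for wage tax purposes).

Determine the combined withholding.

Wage Tax: taxable = $16,040.00 − $600.00 − 1×$1,112.00 = $14,328.00
  $432.00 + 14% × ($14,328.00 − $7,200.00) = $432.00 + 14% × $7,128.00 = $1,429.92
Disability Insurance: 1.4% × $15,440.00 = $216.16
Total: $1,429.92 + $216.16 = $1,646.08

$1,646.08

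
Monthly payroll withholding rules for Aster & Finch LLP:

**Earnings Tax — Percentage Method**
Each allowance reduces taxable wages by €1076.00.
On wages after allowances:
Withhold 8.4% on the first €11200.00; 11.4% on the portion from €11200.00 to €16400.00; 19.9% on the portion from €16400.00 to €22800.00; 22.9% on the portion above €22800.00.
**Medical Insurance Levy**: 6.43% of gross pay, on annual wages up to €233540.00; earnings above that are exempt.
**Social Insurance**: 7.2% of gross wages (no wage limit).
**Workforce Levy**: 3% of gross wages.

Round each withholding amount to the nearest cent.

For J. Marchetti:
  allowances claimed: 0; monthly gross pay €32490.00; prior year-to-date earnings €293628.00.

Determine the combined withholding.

Earnings Tax: taxable = €32490.00
  €2807.20 + 22.9% × (€32490.00 − €22800.00) = €2807.20 + 22.9% × €9690.00 = €5026.21
Medical Insurance Levy: YTD €293628.00 ≥ cap €233540.00 → €0.00
Social Insurance: 7.2% × €32490.00 = €2339.28
Workforce Levy: 3% × €32490.00 = €974.70
Total: €5026.21 + €0.00 + €2339.28 + €974.70 = €8340.19

€8340.19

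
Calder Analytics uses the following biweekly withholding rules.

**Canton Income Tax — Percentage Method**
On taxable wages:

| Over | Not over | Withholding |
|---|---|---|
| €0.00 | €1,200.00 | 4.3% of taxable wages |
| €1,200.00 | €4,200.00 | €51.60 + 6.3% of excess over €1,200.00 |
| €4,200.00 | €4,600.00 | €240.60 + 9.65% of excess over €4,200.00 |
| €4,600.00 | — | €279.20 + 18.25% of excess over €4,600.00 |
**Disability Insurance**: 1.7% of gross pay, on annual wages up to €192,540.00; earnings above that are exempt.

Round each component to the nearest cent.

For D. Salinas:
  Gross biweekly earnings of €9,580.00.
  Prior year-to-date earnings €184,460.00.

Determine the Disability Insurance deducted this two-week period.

€137.36

Disability Insurance: cap €192,540.00 − YTD €184,460.00 = €8,080.00 subject; 1.7% × €8,080.00 = €137.36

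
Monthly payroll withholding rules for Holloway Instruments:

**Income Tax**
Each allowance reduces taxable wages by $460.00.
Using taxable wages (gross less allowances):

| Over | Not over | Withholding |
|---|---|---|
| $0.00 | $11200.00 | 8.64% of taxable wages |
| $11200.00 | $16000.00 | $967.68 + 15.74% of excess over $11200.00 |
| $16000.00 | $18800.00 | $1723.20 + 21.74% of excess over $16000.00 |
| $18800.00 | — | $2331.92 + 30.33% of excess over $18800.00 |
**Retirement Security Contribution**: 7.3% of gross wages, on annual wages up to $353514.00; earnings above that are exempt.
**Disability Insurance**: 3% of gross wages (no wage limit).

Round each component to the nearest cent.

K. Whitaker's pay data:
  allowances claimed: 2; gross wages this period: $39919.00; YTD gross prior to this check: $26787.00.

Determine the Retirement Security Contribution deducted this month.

Retirement Security Contribution: 7.3% × $39919.00 = $2914.09

$2914.09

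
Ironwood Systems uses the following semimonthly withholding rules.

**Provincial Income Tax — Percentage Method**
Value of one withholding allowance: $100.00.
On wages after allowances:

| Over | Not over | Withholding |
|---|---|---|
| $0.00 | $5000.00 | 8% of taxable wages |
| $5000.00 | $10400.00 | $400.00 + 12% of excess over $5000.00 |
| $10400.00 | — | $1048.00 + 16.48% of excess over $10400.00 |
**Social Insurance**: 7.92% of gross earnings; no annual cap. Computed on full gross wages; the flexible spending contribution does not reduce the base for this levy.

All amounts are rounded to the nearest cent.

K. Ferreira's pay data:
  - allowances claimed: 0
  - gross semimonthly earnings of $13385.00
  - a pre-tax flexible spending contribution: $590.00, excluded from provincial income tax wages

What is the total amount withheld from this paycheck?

Provincial Income Tax: taxable = $13385.00 − $590.00 = $12795.00
  $1048.00 + 16.48% × ($12795.00 − $10400.00) = $1048.00 + 16.48% × $2395.00 = $1442.70
Social Insurance: 7.92% × $13385.00 = $1060.09
Total: $1442.70 + $1060.09 = $2502.79

$2502.79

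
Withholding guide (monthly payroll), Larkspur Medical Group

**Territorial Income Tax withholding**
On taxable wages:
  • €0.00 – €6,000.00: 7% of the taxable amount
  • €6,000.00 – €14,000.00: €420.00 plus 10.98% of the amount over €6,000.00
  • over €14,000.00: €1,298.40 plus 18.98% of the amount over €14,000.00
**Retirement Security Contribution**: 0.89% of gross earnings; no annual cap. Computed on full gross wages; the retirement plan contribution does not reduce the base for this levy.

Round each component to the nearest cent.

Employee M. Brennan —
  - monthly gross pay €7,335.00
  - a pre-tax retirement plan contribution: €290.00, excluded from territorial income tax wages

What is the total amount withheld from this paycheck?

€600.02

Territorial Income Tax: taxable = €7,335.00 − €290.00 = €7,045.00
  €420.00 + 10.98% × (€7,045.00 − €6,000.00) = €420.00 + 10.98% × €1,045.00 = €534.74
Retirement Security Contribution: 0.89% × €7,335.00 = €65.28
Total: €534.74 + €65.28 = €600.02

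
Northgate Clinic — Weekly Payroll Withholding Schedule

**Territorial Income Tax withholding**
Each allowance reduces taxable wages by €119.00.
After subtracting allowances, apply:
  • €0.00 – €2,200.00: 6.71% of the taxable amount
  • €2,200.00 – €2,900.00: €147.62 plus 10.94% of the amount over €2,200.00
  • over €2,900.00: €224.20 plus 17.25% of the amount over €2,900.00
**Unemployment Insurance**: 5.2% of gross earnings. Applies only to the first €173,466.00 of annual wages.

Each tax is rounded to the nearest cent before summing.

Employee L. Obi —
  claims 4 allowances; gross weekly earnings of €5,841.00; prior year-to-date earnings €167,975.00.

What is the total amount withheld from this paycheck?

Territorial Income Tax: taxable = €5,841.00 − 4×€119.00 = €5,365.00
  €224.20 + 17.25% × (€5,365.00 − €2,900.00) = €224.20 + 17.25% × €2,465.00 = €649.41
Unemployment Insurance: cap €173,466.00 − YTD €167,975.00 = €5,491.00 subject; 5.2% × €5,491.00 = €285.53
Total: €649.41 + €285.53 = €934.94

€934.94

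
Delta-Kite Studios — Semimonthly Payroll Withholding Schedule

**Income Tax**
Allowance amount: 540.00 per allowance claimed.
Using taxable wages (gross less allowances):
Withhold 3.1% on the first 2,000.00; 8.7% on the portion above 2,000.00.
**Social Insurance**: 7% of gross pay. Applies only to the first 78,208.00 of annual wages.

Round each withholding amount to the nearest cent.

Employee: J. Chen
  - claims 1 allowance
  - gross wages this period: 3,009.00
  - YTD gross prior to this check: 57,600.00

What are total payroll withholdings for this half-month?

Income Tax: taxable = 3,009.00 − 1×540.00 = 2,469.00
  62.00 + 8.7% × (2,469.00 − 2,000.00) = 62.00 + 8.7% × 469.00 = 102.80
Social Insurance: 7% × 3,009.00 = 210.63
Total: 102.80 + 210.63 = 313.43

313.43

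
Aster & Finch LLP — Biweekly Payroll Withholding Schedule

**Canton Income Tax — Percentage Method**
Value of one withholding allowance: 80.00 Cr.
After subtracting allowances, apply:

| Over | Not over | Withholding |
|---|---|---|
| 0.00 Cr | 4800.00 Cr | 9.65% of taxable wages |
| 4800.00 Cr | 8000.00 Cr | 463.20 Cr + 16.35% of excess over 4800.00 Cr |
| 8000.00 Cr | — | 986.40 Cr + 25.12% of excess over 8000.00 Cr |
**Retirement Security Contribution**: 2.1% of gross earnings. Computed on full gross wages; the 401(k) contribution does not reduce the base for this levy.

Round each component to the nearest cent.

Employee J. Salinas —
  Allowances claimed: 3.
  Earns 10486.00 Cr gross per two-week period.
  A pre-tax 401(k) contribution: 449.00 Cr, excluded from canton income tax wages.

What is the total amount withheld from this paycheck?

Canton Income Tax: taxable = 10486.00 Cr − 449.00 Cr − 3×80.00 Cr = 9797.00 Cr
  986.40 Cr + 25.12% × (9797.00 Cr − 8000.00 Cr) = 986.40 Cr + 25.12% × 1797.00 Cr = 1437.81 Cr
Retirement Security Contribution: 2.1% × 10486.00 Cr = 220.21 Cr
Total: 1437.81 Cr + 220.21 Cr = 1658.02 Cr

1658.02 Cr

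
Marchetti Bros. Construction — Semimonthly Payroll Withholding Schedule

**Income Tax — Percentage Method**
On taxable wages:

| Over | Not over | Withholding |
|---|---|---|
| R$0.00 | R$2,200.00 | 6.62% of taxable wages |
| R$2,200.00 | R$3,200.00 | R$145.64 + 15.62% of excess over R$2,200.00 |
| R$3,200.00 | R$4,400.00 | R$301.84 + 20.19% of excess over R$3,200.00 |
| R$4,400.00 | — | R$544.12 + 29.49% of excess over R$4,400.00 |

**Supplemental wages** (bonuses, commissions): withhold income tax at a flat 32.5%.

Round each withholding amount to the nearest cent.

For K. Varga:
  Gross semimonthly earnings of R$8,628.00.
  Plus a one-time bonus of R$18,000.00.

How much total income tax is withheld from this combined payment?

Income Tax: taxable = R$8,628.00
  R$544.12 + 29.49% × (R$8,628.00 − R$4,400.00) = R$544.12 + 29.49% × R$4,228.00 = R$1,790.96
Supplemental (32.5% flat on bonus): 32.5% × R$18,000.00 = R$5,850.00
Total income tax: R$1,790.96 + R$5,850.00 = R$7,640.96

R$7,640.96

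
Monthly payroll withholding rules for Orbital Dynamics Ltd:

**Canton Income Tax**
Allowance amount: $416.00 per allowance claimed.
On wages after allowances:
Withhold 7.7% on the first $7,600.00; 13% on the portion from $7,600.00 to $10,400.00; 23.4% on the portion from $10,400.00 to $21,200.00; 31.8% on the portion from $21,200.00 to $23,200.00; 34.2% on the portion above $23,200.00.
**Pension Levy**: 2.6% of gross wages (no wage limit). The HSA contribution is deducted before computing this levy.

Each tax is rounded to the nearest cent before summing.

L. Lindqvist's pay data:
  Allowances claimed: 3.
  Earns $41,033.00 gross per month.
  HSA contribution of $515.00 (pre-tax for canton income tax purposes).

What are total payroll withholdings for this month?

Canton Income Tax: taxable = $41,033.00 − $515.00 − 3×$416.00 = $39,270.00
  $4,112.40 + 34.2% × ($39,270.00 − $23,200.00) = $4,112.40 + 34.2% × $16,070.00 = $9,608.34
Pension Levy: 2.6% × $40,518.00 = $1,053.47
Total: $9,608.34 + $1,053.47 = $10,661.81

$10,661.81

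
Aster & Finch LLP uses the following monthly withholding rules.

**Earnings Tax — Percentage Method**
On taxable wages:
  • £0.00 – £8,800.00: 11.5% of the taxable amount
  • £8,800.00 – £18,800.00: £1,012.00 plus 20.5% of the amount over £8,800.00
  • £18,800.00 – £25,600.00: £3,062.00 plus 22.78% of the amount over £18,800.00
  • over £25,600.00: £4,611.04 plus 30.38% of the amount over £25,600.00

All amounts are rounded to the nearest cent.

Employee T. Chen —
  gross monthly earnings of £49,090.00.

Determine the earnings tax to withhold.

£11,747.30

Earnings Tax: taxable = £49,090.00
  £4,611.04 + 30.38% × (£49,090.00 − £25,600.00) = £4,611.04 + 30.38% × £23,490.00 = £11,747.30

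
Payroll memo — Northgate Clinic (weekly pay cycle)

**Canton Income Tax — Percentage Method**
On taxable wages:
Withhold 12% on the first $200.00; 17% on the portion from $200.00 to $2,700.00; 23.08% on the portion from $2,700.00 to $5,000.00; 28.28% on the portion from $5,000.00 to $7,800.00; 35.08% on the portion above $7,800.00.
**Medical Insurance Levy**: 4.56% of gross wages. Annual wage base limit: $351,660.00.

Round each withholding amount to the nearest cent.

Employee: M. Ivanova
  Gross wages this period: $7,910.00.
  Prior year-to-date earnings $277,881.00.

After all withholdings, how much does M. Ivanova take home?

Canton Income Tax: taxable = $7,910.00
  $1,771.68 + 35.08% × ($7,910.00 − $7,800.00) = $1,771.68 + 35.08% × $110.00 = $1,810.27
Medical Insurance Levy: 4.56% × $7,910.00 = $360.70
Total withheld: $1,810.27 + $360.70 = $2,170.97
Net pay: $7,910.00 − $2,170.97 = $5,739.03

$5,739.03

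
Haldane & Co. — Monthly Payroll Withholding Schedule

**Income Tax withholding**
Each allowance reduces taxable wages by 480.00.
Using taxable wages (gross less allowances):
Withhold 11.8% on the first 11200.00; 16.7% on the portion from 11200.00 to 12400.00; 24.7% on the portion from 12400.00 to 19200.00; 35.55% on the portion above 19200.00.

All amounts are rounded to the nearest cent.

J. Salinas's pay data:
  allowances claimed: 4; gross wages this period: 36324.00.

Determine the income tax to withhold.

Income Tax: taxable = 36324.00 − 4×480.00 = 34404.00
  3201.60 + 35.55% × (34404.00 − 19200.00) = 3201.60 + 35.55% × 15204.00 = 8606.62

8606.62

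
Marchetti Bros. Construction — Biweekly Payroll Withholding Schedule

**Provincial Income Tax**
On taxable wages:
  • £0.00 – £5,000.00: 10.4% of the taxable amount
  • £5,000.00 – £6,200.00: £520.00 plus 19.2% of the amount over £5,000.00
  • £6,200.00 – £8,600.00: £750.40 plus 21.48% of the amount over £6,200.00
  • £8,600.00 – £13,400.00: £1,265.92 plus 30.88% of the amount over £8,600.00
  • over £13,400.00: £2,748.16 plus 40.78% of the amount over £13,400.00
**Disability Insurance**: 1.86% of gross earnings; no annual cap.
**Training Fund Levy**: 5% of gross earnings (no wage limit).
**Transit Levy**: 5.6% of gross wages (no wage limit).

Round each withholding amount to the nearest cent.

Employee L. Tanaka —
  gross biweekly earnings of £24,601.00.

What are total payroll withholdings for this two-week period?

Provincial Income Tax: taxable = £24,601.00
  £2,748.16 + 40.78% × (£24,601.00 − £13,400.00) = £2,748.16 + 40.78% × £11,201.00 = £7,315.93
Disability Insurance: 1.86% × £24,601.00 = £457.58
Training Fund Levy: 5% × £24,601.00 = £1,230.05
Transit Levy: 5.6% × £24,601.00 = £1,377.66
Total: £7,315.93 + £457.58 + £1,230.05 + £1,377.66 = £10,381.22

£10,381.22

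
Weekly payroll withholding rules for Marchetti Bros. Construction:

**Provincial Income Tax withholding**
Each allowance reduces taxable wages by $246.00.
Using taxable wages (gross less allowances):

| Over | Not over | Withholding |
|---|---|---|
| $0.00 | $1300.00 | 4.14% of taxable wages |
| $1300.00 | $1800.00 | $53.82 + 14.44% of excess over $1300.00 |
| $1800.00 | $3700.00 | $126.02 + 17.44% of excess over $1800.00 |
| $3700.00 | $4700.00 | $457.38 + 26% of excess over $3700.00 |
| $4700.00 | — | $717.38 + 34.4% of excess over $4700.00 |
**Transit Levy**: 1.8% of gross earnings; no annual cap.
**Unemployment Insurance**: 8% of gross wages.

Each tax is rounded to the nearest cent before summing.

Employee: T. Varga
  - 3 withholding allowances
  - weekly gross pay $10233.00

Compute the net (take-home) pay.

Provincial Income Tax: taxable = $10233.00 − 3×$246.00 = $9495.00
  $717.38 + 34.4% × ($9495.00 − $4700.00) = $717.38 + 34.4% × $4795.00 = $2366.86
Transit Levy: 1.8% × $10233.00 = $184.19
Unemployment Insurance: 8% × $10233.00 = $818.64
Total withheld: $2366.86 + $184.19 + $818.64 = $3369.69
Net pay: $10233.00 − $3369.69 = $6863.31

$6863.31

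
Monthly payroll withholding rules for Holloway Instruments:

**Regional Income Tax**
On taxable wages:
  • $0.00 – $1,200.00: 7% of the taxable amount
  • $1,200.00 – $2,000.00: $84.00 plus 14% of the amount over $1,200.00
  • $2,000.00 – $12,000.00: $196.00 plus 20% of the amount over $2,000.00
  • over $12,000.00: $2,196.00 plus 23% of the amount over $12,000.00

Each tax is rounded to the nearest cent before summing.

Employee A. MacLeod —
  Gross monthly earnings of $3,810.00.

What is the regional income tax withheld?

Regional Income Tax: taxable = $3,810.00
  $196.00 + 20% × ($3,810.00 − $2,000.00) = $196.00 + 20% × $1,810.00 = $558.00

$558.00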